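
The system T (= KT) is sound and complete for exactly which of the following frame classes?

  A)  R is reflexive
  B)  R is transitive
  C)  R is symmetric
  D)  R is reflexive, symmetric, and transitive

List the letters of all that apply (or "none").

A

(A) T (= KT) is sound and complete for exactly this class.
(B) this class determines K4, not T (= KT).
(C) this class determines KB, not T (= KT).
(D) this class determines S5, not T (= KT).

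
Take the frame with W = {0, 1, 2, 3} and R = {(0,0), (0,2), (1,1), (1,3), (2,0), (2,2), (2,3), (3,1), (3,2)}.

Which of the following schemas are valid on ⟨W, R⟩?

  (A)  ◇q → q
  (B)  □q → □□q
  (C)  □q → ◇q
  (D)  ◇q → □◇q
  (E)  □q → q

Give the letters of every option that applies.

R is not reflexive: not 3 R 3.
R is not transitive: 0 R 2 and 2 R 3 but not 0 R 3.
R is not euclidean: 2 R 0 and 2 R 3 but not 0 R 3.
R is serial: every world has an R-successor.
R is not a subset of the identity: 0 R 2 with 0 ≠ 2.
(A) ◇q → q is valid only on frames where every R-edge is a self-loop. Here R ⊄ identity — not valid.
(B) □q → □□q is axiom 4, which corresponds to transitivity. R is not transitive — not valid.
(C) axiom D: valid iff R is serial. R is serial — valid.
(D) ◇q → □◇q is axiom 5, which corresponds to the euclidean property. R is not euclidean — not valid.
(E) □q → q is axiom T; it is valid on a frame exactly when R is reflexive. R is not reflexive, so not valid.

C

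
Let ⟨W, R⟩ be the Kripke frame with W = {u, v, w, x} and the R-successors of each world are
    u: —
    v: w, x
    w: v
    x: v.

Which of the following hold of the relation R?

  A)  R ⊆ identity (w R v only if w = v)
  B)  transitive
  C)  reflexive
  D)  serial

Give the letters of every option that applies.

(A) not ⊆ identity: v R w with v ≠ w.
(B) not transitive: v R w and w R v but not v R v.
(C) not reflexive: not u R u.
(D) not serial: u has no R-successor.

none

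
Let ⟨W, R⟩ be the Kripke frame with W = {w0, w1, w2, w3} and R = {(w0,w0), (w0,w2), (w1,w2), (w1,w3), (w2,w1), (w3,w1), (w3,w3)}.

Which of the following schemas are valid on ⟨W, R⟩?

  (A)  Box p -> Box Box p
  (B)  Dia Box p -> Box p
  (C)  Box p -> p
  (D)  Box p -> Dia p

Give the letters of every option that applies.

D

R is not reflexive: not w1 R w1.
R is not transitive: w0 R w2 and w2 R w1 but not w0 R w1.
R is not euclidean: w0 R w2 and w0 R w0 but not w2 R w0.
R is serial: every world has an R-successor.
(A) Box p -> Box Box p (axiom 4) characterises the transitive frames. R is not transitive — not valid.
(B) the dual of axiom 5: valid iff R is euclidean. R is not euclidean — not valid.
(C) Box p -> p is axiom T, which corresponds to reflexivity. R is not reflexive — not valid.
(D) Box p -> Dia p is axiom D, which corresponds to seriality. R is serial — valid.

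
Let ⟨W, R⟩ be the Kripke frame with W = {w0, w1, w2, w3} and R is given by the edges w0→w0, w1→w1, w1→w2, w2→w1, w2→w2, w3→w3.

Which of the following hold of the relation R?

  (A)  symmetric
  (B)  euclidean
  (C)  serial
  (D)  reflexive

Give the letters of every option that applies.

(A) symmetric: every R-edge is matched by its reverse.
(B) euclidean: any two R-successors of the same world are R-related.
(C) serial: every world has an R-successor.
(D) reflexive: each world relates to itself.

A, B, C, D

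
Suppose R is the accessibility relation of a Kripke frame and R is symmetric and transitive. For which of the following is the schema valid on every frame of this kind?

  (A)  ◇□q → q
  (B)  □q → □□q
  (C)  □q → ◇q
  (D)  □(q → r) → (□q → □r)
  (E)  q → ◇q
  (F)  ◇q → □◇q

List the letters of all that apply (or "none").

A, B, D, F

A symmetric transitive relation is euclidean (uRv and uRw give vRu by symmetry, then vRw by transitivity).
(A) ◇□q → q (the dual of axiom B) characterises the symmetric frames. Every such R is symmetric — valid.
(B) □q → □□q is axiom 4; it is valid on a frame exactly when R is transitive. Every such R is transitive, so valid.
(C) □q → ◇q (axiom D) characterises the serial frames. Such an R need not be serial — not valid.
(D) □(q → r) → (□q → □r) is axiom K, valid on every Kripke frame — valid.
(E) q → ◇q (the dual of axiom T) characterises the reflexive frames. Such an R need not be reflexive — not valid.
(F) ◇q → □◇q (axiom 5) characterises the euclidean frames. Every such R is euclidean — valid.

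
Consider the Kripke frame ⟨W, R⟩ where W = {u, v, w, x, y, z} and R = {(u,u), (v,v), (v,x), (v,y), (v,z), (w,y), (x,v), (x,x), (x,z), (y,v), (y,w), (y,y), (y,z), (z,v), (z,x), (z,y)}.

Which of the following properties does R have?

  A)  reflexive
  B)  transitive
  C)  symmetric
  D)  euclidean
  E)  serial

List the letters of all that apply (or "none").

(A) not reflexive: not w R w.
(B) not transitive: v R y and y R w but not v R w.
(C) symmetric: every R-edge is matched by its reverse.
(D) not euclidean: v R x and v R y but not x R y.
(E) serial: every world has an R-successor.

C, E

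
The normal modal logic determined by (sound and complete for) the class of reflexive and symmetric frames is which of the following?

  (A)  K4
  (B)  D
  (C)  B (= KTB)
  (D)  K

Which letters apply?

(A) K4 is determined by the class of transitive frames.
(B) D is determined by the class of serial frames.
(C) B (= KTB) is determined by exactly this class.
(D) K is determined by the class of arbitrary frames.

C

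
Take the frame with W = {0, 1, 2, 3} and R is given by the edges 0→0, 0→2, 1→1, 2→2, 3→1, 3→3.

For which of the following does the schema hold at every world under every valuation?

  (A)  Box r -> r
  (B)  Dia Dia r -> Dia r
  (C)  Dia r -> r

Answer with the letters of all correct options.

A, B

R is reflexive: each world relates to itself.
R is transitive: R is closed under composition.
R is not a subset of the identity: 0 R 2 with 0 ≠ 2.
(A) Box r -> r (axiom T) characterises the reflexive frames. R is reflexive — valid.
(B) Dia Dia r -> Dia r is the dual of axiom 4, which corresponds to transitivity. R is transitive — valid.
(C) Dia r -> r is valid only on frames where every R-edge is a self-loop. Here R ⊄ identity — not valid.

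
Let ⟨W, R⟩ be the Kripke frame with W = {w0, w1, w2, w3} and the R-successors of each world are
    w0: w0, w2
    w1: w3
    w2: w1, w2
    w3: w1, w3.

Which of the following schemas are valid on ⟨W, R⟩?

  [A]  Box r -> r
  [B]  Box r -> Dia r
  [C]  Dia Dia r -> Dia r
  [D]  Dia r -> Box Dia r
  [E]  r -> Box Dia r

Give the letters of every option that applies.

B

R is not reflexive: not w1 R w1.
R is not symmetric: w0 R w2 but not w2 R w0.
R is not transitive: w0 R w2 and w2 R w1 but not w0 R w1.
R is not euclidean: w0 R w2 and w0 R w0 but not w2 R w0.
R is serial: every world has an R-successor.
(A) Box r -> r is axiom T, which corresponds to reflexivity. R is not reflexive — not valid.
(B) Box r -> Dia r is axiom D; it is valid on a frame exactly when R is serial. R is serial, so valid.
(C) Dia Dia r -> Dia r is the dual of axiom 4, which corresponds to transitivity. R is not transitive — not valid.
(D) Dia r -> Box Dia r (axiom 5) characterises the euclidean frames. R is not euclidean — not valid.
(E) r -> Box Dia r is axiom B, which corresponds to symmetry. R is not symmetric — not valid.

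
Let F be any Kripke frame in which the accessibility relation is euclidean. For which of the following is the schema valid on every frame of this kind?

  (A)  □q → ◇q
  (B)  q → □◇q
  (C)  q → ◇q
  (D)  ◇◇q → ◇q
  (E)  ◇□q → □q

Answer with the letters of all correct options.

(A) axiom D: valid iff R is serial. Such an R need not be serial — not valid.
(B) q → □◇q is axiom B, which corresponds to symmetry. Such an R need not be symmetric — not valid.
(C) q → ◇q (the dual of axiom T) characterises the reflexive frames. Such an R need not be reflexive — not valid.
(D) the dual of axiom 4: valid iff R is transitive. Such an R need not be transitive — not valid.
(E) ◇□q → □q (the dual of axiom 5) characterises the euclidean frames. Every such R is euclidean — valid.

E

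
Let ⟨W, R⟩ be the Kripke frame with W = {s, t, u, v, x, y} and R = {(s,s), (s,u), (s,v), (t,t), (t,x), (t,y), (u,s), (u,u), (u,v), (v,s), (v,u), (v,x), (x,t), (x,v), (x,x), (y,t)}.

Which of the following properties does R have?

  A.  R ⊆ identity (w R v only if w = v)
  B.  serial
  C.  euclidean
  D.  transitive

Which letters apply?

B

(A) not ⊆ identity: s R u with s ≠ u.
(B) serial: every world has an R-successor.
(C) not euclidean: t R x and t R y but not x R y.
(D) not transitive: s R v and v R x but not s R x.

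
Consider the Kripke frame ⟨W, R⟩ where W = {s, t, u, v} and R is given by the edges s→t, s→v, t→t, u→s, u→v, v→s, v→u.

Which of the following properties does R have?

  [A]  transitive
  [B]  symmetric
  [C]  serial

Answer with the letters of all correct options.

C

(A) not transitive: s R v and v R s but not s R s.
(B) not symmetric: s R t but not t R s.
(C) serial: every world has an R-successor.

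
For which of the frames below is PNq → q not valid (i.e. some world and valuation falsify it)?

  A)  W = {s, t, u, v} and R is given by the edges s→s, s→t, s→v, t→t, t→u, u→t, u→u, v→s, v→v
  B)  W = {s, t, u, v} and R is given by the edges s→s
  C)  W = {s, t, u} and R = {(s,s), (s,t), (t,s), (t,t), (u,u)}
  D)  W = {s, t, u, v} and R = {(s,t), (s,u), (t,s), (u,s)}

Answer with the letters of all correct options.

A

The schema PNq → q is the dual of axiom B; it is valid on a frame iff R is symmetric.
(A) R is not symmetric (s R t but not t R s), so the schema fails here.
(B) R is symmetric (every R-edge is matched by its reverse), so the schema is valid here.
(C) R is symmetric (every R-edge is matched by its reverse), so the schema is valid here.
(D) R is symmetric (every R-edge is matched by its reverse), so the schema is valid here.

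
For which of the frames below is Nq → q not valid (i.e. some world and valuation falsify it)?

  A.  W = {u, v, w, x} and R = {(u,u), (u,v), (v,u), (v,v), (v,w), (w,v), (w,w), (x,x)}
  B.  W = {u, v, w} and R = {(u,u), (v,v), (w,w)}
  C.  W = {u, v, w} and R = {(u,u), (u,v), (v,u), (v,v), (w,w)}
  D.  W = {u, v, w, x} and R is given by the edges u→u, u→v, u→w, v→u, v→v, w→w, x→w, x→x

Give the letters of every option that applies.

none

The schema Nq → q is axiom T; it is valid on a frame iff R is reflexive.
(A) R is reflexive (each world relates to itself), so the schema is valid here.
(B) R is reflexive (each world relates to itself), so the schema is valid here.
(C) R is reflexive (each world relates to itself), so the schema is valid here.
(D) R is reflexive (each world relates to itself), so the schema is valid here.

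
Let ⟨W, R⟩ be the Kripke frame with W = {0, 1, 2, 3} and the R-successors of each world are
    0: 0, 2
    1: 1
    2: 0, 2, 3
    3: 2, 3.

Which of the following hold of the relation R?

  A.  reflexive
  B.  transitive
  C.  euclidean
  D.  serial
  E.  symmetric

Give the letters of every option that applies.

(A) reflexive: each world relates to itself.
(B) not transitive: 0 R 2 and 2 R 3 but not 0 R 3.
(C) not euclidean: 2 R 0 and 2 R 3 but not 0 R 3.
(D) serial: every world has an R-successor.
(E) symmetric: every R-edge is matched by its reverse.

A, D, E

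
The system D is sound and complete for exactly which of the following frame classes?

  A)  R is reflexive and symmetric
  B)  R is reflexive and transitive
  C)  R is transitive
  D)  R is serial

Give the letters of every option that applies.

D

(A) this class determines B (= KTB), not D.
(B) this class determines S4, not D.
(C) this class determines K4, not D.
(D) D is sound and complete for exactly this class.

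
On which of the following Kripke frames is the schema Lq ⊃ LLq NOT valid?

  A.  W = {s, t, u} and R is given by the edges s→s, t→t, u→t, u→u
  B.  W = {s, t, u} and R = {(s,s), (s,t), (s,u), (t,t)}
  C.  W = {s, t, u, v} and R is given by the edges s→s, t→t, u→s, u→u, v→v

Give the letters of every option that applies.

The schema Lq ⊃ LLq is axiom 4; it is valid on a frame iff R is transitive.
(A) R is transitive (R is closed under composition), so the schema is valid here.
(B) R is transitive (R is closed under composition), so the schema is valid here.
(C) R is transitive (R is closed under composition), so the schema is valid here.

none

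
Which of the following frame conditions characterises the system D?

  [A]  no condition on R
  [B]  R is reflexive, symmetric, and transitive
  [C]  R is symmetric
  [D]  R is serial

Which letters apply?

D

(A) this class determines K, not D.
(B) this class determines S5, not D.
(C) this class determines KB, not D.
(D) D is sound and complete for exactly this class.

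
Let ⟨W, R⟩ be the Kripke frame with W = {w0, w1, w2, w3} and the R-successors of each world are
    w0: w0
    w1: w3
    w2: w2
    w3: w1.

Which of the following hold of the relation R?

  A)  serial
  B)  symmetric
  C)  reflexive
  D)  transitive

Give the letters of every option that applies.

A, B

(A) serial: every world has an R-successor.
(B) symmetric: every R-edge is matched by its reverse.
(C) not reflexive: not w1 R w1.
(D) not transitive: w1 R w3 and w3 R w1 but not w1 R w1.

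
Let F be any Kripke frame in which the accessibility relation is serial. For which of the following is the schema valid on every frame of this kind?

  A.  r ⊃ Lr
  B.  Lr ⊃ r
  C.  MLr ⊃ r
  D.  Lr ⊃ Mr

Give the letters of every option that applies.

(A) r ⊃ Lr (equivalent to ◇p→p) corresponds to R being a subset of the identity. Such an R need not be a subset of the identity, so not valid.
(B) Lr ⊃ r (axiom T) characterises the reflexive frames. Such an R need not be reflexive — not valid.
(C) MLr ⊃ r is the dual of axiom B; it is valid on a frame exactly when R is symmetric. Such an R need not be symmetric, so not valid.
(D) axiom D: valid iff R is serial. Every such R is serial — valid.

D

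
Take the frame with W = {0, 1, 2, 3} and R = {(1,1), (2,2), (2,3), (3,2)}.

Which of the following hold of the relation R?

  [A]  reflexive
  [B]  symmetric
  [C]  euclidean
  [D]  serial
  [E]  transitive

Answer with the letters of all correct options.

(A) not reflexive: not 0 R 0.
(B) symmetric: every R-edge is matched by its reverse.
(C) not euclidean: 2 R 3 and 2 R 3 but not 3 R 3.
(D) not serial: 0 has no R-successor.
(E) not transitive: 3 R 2 and 2 R 3 but not 3 R 3.

B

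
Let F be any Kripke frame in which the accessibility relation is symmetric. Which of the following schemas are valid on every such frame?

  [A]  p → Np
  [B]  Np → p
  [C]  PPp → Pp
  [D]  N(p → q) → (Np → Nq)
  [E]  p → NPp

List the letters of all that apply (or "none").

D, E

(A) p → Np (equivalent to ◇p→p) corresponds to R being a subset of the identity. Such an R need not be a subset of the identity, so not valid.
(B) Np → p is axiom T; it is valid on a frame exactly when R is reflexive. Such an R need not be reflexive, so not valid.
(C) PPp → Pp is the dual of axiom 4; it is valid on a frame exactly when R is transitive. Such an R need not be transitive, so not valid.
(D) N(p → q) → (Np → Nq) is the K axiom; it holds on all frames — valid.
(E) p → NPp is axiom B, which corresponds to symmetry. Every such R is symmetric — valid.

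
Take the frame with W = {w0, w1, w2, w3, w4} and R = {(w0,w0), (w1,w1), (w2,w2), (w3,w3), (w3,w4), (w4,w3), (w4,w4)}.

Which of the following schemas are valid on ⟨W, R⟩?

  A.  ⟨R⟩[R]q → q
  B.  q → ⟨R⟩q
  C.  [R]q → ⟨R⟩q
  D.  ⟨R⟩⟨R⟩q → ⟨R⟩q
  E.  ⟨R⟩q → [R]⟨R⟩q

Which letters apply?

A, B, C, D, E

R is reflexive: each world relates to itself.
R is symmetric: every R-edge is matched by its reverse.
R is transitive: R is closed under composition.
R is euclidean: any two R-successors of the same world are R-related.
R is serial: every world has an R-successor.
(A) ⟨R⟩[R]q → q (the dual of axiom B) characterises the symmetric frames. R is symmetric — valid.
(B) q → ⟨R⟩q is the dual of axiom T, which corresponds to reflexivity. R is reflexive — valid.
(C) [R]q → ⟨R⟩q (axiom D) characterises the serial frames. R is serial — valid.
(D) ⟨R⟩⟨R⟩q → ⟨R⟩q is the dual of axiom 4, which corresponds to transitivity. R is transitive — valid.
(E) ⟨R⟩q → [R]⟨R⟩q is axiom 5; it is valid on a frame exactly when R is euclidean. R is euclidean, so valid.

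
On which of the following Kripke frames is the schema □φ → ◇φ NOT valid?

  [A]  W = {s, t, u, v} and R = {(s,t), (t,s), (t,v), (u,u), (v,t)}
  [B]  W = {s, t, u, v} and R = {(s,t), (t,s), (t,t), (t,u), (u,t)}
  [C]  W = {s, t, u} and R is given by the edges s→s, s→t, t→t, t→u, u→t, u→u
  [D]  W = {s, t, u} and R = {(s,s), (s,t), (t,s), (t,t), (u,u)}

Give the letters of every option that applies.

B

The schema □φ → ◇φ is axiom D; it is valid on a frame iff R is serial.
(A) R is serial (every world has an R-successor), so the schema is valid here.
(B) R is not serial (v has no R-successor), so the schema fails here.
(C) R is serial (every world has an R-successor), so the schema is valid here.
(D) R is serial (every world has an R-successor), so the schema is valid here.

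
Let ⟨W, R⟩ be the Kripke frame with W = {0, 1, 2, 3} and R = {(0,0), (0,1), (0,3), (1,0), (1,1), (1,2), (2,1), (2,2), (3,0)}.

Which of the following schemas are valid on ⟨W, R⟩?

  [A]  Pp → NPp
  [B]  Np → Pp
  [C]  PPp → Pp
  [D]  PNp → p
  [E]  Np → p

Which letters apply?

R is not reflexive: not 3 R 3.
R is symmetric: every R-edge is matched by its reverse.
R is not transitive: 0 R 1 and 1 R 2 but not 0 R 2.
R is not euclidean: 0 R 1 and 0 R 3 but not 1 R 3.
R is serial: every world has an R-successor.
(A) axiom 5: valid iff R is euclidean. R is not euclidean — not valid.
(B) Np → Pp is axiom D; it is valid on a frame exactly when R is serial. R is serial, so valid.
(C) PPp → Pp is the dual of axiom 4; it is valid on a frame exactly when R is transitive. R is not transitive, so not valid.
(D) PNp → p is the dual of axiom B; it is valid on a frame exactly when R is symmetric. R is symmetric, so valid.
(E) Np → p is axiom T, which corresponds to reflexivity. R is not reflexive — not valid.

B, D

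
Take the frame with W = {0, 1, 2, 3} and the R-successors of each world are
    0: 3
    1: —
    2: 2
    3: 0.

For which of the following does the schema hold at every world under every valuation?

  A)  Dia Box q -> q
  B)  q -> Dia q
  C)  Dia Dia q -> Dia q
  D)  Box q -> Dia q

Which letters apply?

A

R is not reflexive: not 0 R 0.
R is symmetric: every R-edge is matched by its reverse.
R is not transitive: 0 R 3 and 3 R 0 but not 0 R 0.
R is not serial: 1 has no R-successor.
(A) Dia Box q -> q is the dual of axiom B; it is valid on a frame exactly when R is symmetric. R is symmetric, so valid.
(B) q -> Dia q (the dual of axiom T) characterises the reflexive frames. R is not reflexive — not valid.
(C) the dual of axiom 4: valid iff R is transitive. R is not transitive — not valid.
(D) Box q -> Dia q (axiom D) characterises the serial frames. R is not serial — not valid.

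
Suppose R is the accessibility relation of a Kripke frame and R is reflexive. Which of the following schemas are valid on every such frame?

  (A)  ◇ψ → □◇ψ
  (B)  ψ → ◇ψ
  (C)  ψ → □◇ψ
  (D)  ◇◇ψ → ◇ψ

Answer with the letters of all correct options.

B

A reflexive relation is serial.
(A) axiom 5: valid iff R is euclidean. Such an R need not be euclidean — not valid.
(B) ψ → ◇ψ is the dual of axiom T, which corresponds to reflexivity. Every such R is reflexive — valid.
(C) ψ → □◇ψ is axiom B; it is valid on a frame exactly when R is symmetric. Such an R need not be symmetric, so not valid.
(D) the dual of axiom 4: valid iff R is transitive. Such an R need not be transitive — not valid.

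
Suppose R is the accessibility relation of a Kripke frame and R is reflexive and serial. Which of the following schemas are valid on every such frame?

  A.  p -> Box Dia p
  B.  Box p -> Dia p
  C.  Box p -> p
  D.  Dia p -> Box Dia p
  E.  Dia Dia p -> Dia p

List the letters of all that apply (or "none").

(A) axiom B: valid iff R is symmetric. Such an R need not be symmetric — not valid.
(B) Box p -> Dia p (axiom D) characterises the serial frames. Every such R is serial — valid.
(C) Box p -> p is axiom T, which corresponds to reflexivity. Every such R is reflexive — valid.
(D) Dia p -> Box Dia p (axiom 5) characterises the euclidean frames. Such an R need not be euclidean — not valid.
(E) Dia Dia p -> Dia p is the dual of axiom 4, which corresponds to transitivity. Such an R need not be transitive — not valid.

B, C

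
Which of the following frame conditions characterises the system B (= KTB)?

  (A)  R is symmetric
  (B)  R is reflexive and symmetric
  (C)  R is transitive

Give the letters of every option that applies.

(A) this class determines KB, not B (= KTB).
(B) B (= KTB) is sound and complete for exactly this class.
(C) this class determines K4, not B (= KTB).

B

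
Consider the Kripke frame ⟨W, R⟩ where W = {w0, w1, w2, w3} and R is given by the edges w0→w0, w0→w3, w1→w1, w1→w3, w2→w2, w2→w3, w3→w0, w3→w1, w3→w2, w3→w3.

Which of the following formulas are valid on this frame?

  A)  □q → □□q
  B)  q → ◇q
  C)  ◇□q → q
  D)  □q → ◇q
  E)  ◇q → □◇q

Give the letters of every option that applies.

R is reflexive: each world relates to itself.
R is symmetric: every R-edge is matched by its reverse.
R is not transitive: w0 R w3 and w3 R w1 but not w0 R w1.
R is not euclidean: w3 R w0 and w3 R w1 but not w0 R w1.
R is serial: every world has an R-successor.
(A) □q → □□q (axiom 4) characterises the transitive frames. R is not transitive — not valid.
(B) the dual of axiom T: valid iff R is reflexive. R is reflexive — valid.
(C) ◇□q → q is the dual of axiom B; it is valid on a frame exactly when R is symmetric. R is symmetric, so valid.
(D) □q → ◇q (axiom D) characterises the serial frames. R is serial — valid.
(E) axiom 5: valid iff R is euclidean. R is not euclidean — not valid.

B, C, D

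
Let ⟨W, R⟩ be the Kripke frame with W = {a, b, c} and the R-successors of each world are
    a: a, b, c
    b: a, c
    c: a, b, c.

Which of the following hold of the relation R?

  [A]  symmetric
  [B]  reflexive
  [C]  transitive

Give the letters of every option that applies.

(A) symmetric: every R-edge is matched by its reverse.
(B) not reflexive: not b R b.
(C) not transitive: b R a and a R b but not b R b.

A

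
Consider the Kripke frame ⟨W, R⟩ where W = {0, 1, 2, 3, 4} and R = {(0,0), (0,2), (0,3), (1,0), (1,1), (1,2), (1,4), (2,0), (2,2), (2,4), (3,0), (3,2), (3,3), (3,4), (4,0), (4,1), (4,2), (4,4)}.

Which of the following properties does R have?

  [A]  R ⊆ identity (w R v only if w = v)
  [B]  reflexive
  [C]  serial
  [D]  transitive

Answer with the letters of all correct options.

(A) not ⊆ identity: 0 R 2 with 0 ≠ 2.
(B) reflexive: each world relates to itself.
(C) serial: every world has an R-successor.
(D) not transitive: 0 R 2 and 2 R 4 but not 0 R 4.

B, C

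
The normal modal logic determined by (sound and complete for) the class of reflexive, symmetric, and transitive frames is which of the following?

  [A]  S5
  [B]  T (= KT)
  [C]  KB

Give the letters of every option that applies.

(A) S5 is determined by exactly this class.
(B) T (= KT) is determined by the class of reflexive frames.
(C) KB is determined by the class of symmetric frames.

A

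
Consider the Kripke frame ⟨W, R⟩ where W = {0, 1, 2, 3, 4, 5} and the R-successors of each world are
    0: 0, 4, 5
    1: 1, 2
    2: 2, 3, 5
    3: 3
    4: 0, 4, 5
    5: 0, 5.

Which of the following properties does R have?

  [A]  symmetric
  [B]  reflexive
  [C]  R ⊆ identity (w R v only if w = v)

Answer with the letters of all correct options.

B

(A) not symmetric: 1 R 2 but not 2 R 1.
(B) reflexive: each world relates to itself.
(C) not ⊆ identity: 0 R 4 with 0 ≠ 4.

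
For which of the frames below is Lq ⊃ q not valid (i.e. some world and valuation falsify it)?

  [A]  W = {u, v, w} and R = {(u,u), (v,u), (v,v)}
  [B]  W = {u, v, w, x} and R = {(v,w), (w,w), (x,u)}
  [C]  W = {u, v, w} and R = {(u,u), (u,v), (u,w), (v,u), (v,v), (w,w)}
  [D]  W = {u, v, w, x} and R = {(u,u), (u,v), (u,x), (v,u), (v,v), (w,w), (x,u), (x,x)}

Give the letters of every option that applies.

A, B

The schema Lq ⊃ q is axiom T; it is valid on a frame iff R is reflexive.
(A) R is not reflexive (not w R w), so the schema fails here.
(B) R is not reflexive (not u R u), so the schema fails here.
(C) R is reflexive (each world relates to itself), so the schema is valid here.
(D) R is reflexive (each world relates to itself), so the schema is valid here.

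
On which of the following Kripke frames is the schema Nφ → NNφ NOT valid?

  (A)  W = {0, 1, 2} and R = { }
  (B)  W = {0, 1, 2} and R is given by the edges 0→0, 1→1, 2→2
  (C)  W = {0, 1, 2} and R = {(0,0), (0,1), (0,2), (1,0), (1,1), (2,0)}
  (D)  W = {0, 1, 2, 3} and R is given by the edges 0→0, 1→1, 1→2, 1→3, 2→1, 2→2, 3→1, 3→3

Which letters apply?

C, D

The schema Nφ → NNφ is axiom 4; it is valid on a frame iff R is transitive.
(A) R is transitive (R is closed under composition), so the schema is valid here.
(B) R is transitive (R is closed under composition), so the schema is valid here.
(C) R is not transitive (1 R 0 and 0 R 2 but not 1 R 2), so the schema fails here.
(D) R is not transitive (2 R 1 and 1 R 3 but not 2 R 3), so the schema fails here.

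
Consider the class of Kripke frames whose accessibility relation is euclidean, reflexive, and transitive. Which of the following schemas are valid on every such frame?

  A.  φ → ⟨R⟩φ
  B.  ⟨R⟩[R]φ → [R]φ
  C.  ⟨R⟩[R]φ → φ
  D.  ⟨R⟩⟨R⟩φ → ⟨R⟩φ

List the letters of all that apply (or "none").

A relation that is euclidean, reflexive, and transitive is also serial and symmetric.
(A) φ → ⟨R⟩φ is the dual of axiom T, which corresponds to reflexivity. Every such R is reflexive — valid.
(B) ⟨R⟩[R]φ → [R]φ is the dual of axiom 5; it is valid on a frame exactly when R is euclidean. Every such R is euclidean, so valid.
(C) the dual of axiom B: valid iff R is symmetric. Every such R is symmetric — valid.
(D) ⟨R⟩⟨R⟩φ → ⟨R⟩φ is the dual of axiom 4, which corresponds to transitivity. Every such R is transitive — valid.

A, B, C, D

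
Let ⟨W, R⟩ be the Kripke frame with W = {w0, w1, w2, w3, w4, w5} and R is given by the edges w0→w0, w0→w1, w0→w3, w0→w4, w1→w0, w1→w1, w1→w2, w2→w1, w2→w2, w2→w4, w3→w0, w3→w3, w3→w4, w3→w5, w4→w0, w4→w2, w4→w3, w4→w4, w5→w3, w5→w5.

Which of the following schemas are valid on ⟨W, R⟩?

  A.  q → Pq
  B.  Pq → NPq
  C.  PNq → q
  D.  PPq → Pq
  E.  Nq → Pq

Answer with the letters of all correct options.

A, C, E

R is reflexive: each world relates to itself.
R is symmetric: every R-edge is matched by its reverse.
R is not transitive: w0 R w1 and w1 R w2 but not w0 R w2.
R is not euclidean: w0 R w1 and w0 R w3 but not w1 R w3.
R is serial: every world has an R-successor.
(A) q → Pq is the dual of axiom T, which corresponds to reflexivity. R is reflexive — valid.
(B) Pq → NPq is axiom 5; it is valid on a frame exactly when R is euclidean. R is not euclidean, so not valid.
(C) PNq → q is the dual of axiom B; it is valid on a frame exactly when R is symmetric. R is symmetric, so valid.
(D) PPq → Pq is the dual of axiom 4; it is valid on a frame exactly when R is transitive. R is not transitive, so not valid.
(E) Nq → Pq (axiom D) characterises the serial frames. R is serial — valid.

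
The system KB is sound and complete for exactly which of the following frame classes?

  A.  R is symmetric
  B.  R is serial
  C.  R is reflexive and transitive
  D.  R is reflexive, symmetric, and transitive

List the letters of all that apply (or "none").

A

(A) KB is sound and complete for exactly this class.
(B) this class determines D, not KB.
(C) this class determines S4, not KB.
(D) this class determines S5, not KB.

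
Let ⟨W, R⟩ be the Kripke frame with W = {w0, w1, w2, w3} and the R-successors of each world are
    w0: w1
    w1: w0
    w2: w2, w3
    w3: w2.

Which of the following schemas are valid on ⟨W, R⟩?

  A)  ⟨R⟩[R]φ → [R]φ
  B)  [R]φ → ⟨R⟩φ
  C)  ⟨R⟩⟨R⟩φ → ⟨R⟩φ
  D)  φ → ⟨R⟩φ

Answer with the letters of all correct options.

R is not reflexive: not w0 R w0.
R is not transitive: w0 R w1 and w1 R w0 but not w0 R w0.
R is not euclidean: w0 R w1 and w0 R w1 but not w1 R w1.
R is serial: every world has an R-successor.
(A) ⟨R⟩[R]φ → [R]φ is the dual of axiom 5; it is valid on a frame exactly when R is euclidean. R is not euclidean, so not valid.
(B) [R]φ → ⟨R⟩φ is axiom D; it is valid on a frame exactly when R is serial. R is serial, so valid.
(C) the dual of axiom 4: valid iff R is transitive. R is not transitive — not valid.
(D) φ → ⟨R⟩φ is the dual of axiom T, which corresponds to reflexivity. R is not reflexive — not valid.

B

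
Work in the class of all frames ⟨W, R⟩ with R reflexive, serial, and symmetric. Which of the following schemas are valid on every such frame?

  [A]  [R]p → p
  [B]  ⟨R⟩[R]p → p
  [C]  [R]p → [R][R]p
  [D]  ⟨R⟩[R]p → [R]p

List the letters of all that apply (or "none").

(A) axiom T: valid iff R is reflexive. Every such R is reflexive — valid.
(B) the dual of axiom B: valid iff R is symmetric. Every such R is symmetric — valid.
(C) [R]p → [R][R]p is axiom 4, which corresponds to transitivity. Such an R need not be transitive — not valid.
(D) the dual of axiom 5: valid iff R is euclidean. Such an R need not be euclidean — not valid.

A, B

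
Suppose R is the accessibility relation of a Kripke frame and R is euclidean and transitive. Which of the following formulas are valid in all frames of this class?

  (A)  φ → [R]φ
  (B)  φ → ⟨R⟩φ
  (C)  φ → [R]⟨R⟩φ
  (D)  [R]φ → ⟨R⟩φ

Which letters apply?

none

(A) φ → [R]φ (equivalent to ◇p→p) corresponds to R being a subset of the identity. Such an R need not be a subset of the identity, so not valid.
(B) φ → ⟨R⟩φ is the dual of axiom T, which corresponds to reflexivity. Such an R need not be reflexive — not valid.
(C) φ → [R]⟨R⟩φ (axiom B) characterises the symmetric frames. Such an R need not be symmetric — not valid.
(D) [R]φ → ⟨R⟩φ is axiom D; it is valid on a frame exactly when R is serial. Such an R need not be serial, so not valid.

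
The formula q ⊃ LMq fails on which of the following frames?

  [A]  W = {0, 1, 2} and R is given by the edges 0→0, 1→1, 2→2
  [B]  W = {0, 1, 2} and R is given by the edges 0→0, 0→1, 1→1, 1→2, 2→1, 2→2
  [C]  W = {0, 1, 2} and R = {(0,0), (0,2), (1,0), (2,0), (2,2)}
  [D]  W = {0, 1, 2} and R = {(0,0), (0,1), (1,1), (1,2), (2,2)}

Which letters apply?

B, C, D

The schema q ⊃ LMq is axiom B; it is valid on a frame iff R is symmetric.
(A) R is symmetric (every R-edge is matched by its reverse), so the schema is valid here.
(B) R is not symmetric (0 R 1 but not 1 R 0), so the schema fails here.
(C) R is not symmetric (1 R 0 but not 0 R 1), so the schema fails here.
(D) R is not symmetric (0 R 1 but not 1 R 0), so the schema fails here.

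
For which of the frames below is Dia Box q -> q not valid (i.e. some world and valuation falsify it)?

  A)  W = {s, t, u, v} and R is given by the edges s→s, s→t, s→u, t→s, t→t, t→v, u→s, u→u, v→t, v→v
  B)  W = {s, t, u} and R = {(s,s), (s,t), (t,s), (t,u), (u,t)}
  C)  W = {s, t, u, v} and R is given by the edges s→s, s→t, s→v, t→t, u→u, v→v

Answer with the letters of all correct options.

The schema Dia Box q -> q is the dual of axiom B; it is valid on a frame iff R is symmetric.
(A) R is symmetric (every R-edge is matched by its reverse), so the schema is valid here.
(B) R is symmetric (every R-edge is matched by its reverse), so the schema is valid here.
(C) R is not symmetric (s R t but not t R s), so the schema fails here.

C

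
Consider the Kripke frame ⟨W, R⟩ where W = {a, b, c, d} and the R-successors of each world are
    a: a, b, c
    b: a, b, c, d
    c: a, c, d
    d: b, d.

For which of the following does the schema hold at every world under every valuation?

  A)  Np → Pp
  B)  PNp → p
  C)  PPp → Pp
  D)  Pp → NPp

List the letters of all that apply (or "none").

A

R is not symmetric: b R c but not c R b.
R is not transitive: a R b and b R d but not a R d.
R is not euclidean: a R c and a R b but not c R b.
R is serial: every world has an R-successor.
(A) Np → Pp is axiom D, which corresponds to seriality. R is serial — valid.
(B) the dual of axiom B: valid iff R is symmetric. R is not symmetric — not valid.
(C) PPp → Pp is the dual of axiom 4, which corresponds to transitivity. R is not transitive — not valid.
(D) axiom 5: valid iff R is euclidean. R is not euclidean — not valid.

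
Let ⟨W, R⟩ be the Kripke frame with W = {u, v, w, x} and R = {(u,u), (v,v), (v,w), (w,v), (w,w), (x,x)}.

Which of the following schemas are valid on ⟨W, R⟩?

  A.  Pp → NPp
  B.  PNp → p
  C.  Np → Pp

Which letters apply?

A, B, C

R is symmetric: every R-edge is matched by its reverse.
R is euclidean: any two R-successors of the same world are R-related.
R is serial: every world has an R-successor.
(A) Pp → NPp is axiom 5, which corresponds to the euclidean property. R is euclidean — valid.
(B) PNp → p is the dual of axiom B, which corresponds to symmetry. R is symmetric — valid.
(C) Np → Pp is axiom D, which corresponds to seriality. R is serial — valid.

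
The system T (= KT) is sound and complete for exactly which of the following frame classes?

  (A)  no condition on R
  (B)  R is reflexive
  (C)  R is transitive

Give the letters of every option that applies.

B

(A) this class determines K, not T (= KT).
(B) T (= KT) is sound and complete for exactly this class.
(C) this class determines K4, not T (= KT).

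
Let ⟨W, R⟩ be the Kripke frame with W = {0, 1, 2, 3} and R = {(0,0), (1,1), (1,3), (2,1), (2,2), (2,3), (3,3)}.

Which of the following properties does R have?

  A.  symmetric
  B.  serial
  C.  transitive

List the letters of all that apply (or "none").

B, C

(A) not symmetric: 1 R 3 but not 3 R 1.
(B) serial: every world has an R-successor.
(C) transitive: R is closed under composition.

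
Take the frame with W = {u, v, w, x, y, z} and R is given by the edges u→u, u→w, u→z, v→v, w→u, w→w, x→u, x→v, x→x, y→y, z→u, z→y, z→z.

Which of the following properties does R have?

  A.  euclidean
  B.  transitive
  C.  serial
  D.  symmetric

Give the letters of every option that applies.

C

(A) not euclidean: u R w and u R z but not w R z.
(B) not transitive: u R z and z R y but not u R y.
(C) serial: every world has an R-successor.
(D) not symmetric: x R u but not u R x.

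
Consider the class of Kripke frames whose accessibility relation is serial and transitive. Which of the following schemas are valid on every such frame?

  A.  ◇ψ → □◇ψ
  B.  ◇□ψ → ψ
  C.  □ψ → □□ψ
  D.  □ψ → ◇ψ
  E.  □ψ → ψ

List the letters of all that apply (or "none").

C, D

(A) ◇ψ → □◇ψ (axiom 5) characterises the euclidean frames. Such an R need not be euclidean — not valid.
(B) ◇□ψ → ψ (the dual of axiom B) characterises the symmetric frames. Such an R need not be symmetric — not valid.
(C) □ψ → □□ψ is axiom 4, which corresponds to transitivity. Every such R is transitive — valid.
(D) □ψ → ◇ψ (axiom D) characterises the serial frames. Every such R is serial — valid.
(E) □ψ → ψ (axiom T) characterises the reflexive frames. Such an R need not be reflexive — not valid.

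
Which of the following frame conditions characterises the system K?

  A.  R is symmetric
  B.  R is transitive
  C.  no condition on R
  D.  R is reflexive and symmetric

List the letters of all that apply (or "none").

(A) this class determines KB, not K.
(B) this class determines K4, not K.
(C) K is sound and complete for exactly this class.
(D) this class determines B (= KTB), not K.

C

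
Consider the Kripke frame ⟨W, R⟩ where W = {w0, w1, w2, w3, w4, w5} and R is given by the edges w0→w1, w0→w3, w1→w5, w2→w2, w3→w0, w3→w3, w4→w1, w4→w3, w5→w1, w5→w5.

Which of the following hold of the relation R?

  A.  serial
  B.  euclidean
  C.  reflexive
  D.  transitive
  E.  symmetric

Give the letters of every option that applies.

(A) serial: every world has an R-successor.
(B) not euclidean: w0 R w1 and w0 R w3 but not w1 R w3.
(C) not reflexive: not w0 R w0.
(D) not transitive: w0 R w1 and w1 R w5 but not w0 R w5.
(E) not symmetric: w0 R w1 but not w1 R w0.

A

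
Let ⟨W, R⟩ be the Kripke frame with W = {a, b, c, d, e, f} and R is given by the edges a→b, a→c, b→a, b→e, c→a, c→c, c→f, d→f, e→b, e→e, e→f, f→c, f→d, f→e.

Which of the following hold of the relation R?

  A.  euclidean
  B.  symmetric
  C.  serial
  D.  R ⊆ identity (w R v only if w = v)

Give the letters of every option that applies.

(A) not euclidean: a R b and a R c but not b R c.
(B) symmetric: every R-edge is matched by its reverse.
(C) serial: every world has an R-successor.
(D) not ⊆ identity: a R b with a ≠ b.

B, C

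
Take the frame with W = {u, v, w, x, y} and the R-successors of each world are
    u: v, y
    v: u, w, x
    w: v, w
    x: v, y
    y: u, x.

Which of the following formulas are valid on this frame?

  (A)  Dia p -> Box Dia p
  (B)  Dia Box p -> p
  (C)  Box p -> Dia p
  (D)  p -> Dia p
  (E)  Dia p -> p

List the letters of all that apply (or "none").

R is not reflexive: not u R u.
R is symmetric: every R-edge is matched by its reverse.
R is not euclidean: u R v and u R y but not v R y.
R is serial: every world has an R-successor.
R is not a subset of the identity: u R v with u ≠ v.
(A) Dia p -> Box Dia p is axiom 5; it is valid on a frame exactly when R is euclidean. R is not euclidean, so not valid.
(B) Dia Box p -> p is the dual of axiom B; it is valid on a frame exactly when R is symmetric. R is symmetric, so valid.
(C) Box p -> Dia p is axiom D, which corresponds to seriality. R is serial — valid.
(D) the dual of axiom T: valid iff R is reflexive. R is not reflexive — not valid.
(E) Dia p -> p is the converse of T; it holds exactly when R ⊆ identity. Here R ⊄ identity — not valid.

B, C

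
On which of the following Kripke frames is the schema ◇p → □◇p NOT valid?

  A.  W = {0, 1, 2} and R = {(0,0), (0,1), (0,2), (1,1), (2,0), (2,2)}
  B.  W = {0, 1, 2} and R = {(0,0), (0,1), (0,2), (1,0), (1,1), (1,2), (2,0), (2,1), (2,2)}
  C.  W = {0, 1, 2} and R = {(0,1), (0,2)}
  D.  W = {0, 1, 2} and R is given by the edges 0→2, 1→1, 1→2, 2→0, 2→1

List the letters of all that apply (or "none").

The schema ◇p → □◇p is axiom 5; it is valid on a frame iff R is euclidean.
(A) R is not euclidean (0 R 1 and 0 R 0 but not 1 R 0), so the schema fails here.
(B) R is euclidean (any two R-successors of the same world are R-related), so the schema is valid here.
(C) R is not euclidean (0 R 1 and 0 R 2 but not 1 R 2), so the schema fails here.
(D) R is not euclidean (2 R 0 and 2 R 1 but not 0 R 1), so the schema fails here.

A, C, D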